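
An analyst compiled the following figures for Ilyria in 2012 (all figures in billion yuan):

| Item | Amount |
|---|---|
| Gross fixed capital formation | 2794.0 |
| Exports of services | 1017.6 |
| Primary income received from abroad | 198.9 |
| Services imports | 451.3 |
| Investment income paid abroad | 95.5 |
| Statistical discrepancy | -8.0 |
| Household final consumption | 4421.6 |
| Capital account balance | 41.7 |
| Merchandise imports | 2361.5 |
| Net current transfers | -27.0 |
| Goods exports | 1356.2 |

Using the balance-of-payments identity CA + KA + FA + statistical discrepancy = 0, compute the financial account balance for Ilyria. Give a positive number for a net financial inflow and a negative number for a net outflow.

Goods balance = 1356.2 - 2361.5 = -1005.3
Services balance = 1017.6 - 451.3 = 566.3
Trade balance (goods + services) = -1005.3 + 566.3 = -439.0
Net primary income = 198.9 - 95.5 = 103.4
Net secondary income = -27.0
Current account = -439.0 + 103.4 + (-27.0) = -362.6
Financial account = -(-362.6 + 41.7 + (-8.0)) = 328.9

328.9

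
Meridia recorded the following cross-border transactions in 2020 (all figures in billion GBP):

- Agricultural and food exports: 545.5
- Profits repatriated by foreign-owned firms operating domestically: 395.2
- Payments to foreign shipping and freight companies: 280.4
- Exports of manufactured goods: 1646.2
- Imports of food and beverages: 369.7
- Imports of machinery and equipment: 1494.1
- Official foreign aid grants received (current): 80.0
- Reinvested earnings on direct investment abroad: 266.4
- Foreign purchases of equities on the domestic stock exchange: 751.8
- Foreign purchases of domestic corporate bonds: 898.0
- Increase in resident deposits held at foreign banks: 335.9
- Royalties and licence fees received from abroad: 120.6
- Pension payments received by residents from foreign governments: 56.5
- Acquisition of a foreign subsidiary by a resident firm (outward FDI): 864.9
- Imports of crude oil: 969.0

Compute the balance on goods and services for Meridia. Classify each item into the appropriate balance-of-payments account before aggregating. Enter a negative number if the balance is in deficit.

Goods: -969.0 - 1494.1 + 1646.2 + 545.5 - 369.7 = -641.1
Services: 120.6 - 280.4 = -159.8
Trade balance = -641.1 + (-159.8) = -800.9
(Excluded from the trade balance — primary income: profits repatriated by foreign-owned firms operating domestically 395.2, reinvested earnings on direct investment abroad 266.4; secondary income: official foreign aid grants received (current) 80.0, pension payments received by residents from foreign governments 56.5; financial account: foreign purchases of equities on the domestic stock exchange 751.8, foreign purchases of domestic corporate bonds 898.0, increase in resident deposits held at foreign banks 335.9, acquisition of a foreign subsidiary by a resident firm (outward FDI) 864.9.)

-800.9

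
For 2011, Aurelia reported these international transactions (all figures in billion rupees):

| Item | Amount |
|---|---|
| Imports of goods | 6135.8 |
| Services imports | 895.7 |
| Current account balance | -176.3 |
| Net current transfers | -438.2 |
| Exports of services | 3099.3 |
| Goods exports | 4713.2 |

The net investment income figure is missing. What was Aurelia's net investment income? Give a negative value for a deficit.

-519.1

Current account = goods balance + services balance + net primary income + net secondary income
Sum of the known components = 342.8
Net investment income = CA - (known components) = -176.3 - 342.8 = -519.1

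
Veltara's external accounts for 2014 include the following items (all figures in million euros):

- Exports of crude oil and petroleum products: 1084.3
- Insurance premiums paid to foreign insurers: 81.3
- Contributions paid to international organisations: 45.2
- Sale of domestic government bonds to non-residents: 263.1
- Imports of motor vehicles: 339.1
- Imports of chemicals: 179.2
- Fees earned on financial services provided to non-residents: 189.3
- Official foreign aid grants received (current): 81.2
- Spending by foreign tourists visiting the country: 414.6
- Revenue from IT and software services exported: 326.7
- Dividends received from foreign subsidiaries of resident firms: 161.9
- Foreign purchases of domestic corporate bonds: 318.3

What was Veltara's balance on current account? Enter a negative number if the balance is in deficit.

1613.2

Goods: -339.1 + 1084.3 - 179.2 = 566.0
Services: 414.6 - 81.3 + 189.3 + 326.7 = 849.3
Primary income: 161.9
Secondary income: 81.2 - 45.2 = 36.0
Current account = 566.0 + 849.3 + 161.9 + 36.0 = 1613.2
(Excluded from the current account — financial account: sale of domestic government bonds to non-residents 263.1, foreign purchases of domestic corporate bonds 318.3.)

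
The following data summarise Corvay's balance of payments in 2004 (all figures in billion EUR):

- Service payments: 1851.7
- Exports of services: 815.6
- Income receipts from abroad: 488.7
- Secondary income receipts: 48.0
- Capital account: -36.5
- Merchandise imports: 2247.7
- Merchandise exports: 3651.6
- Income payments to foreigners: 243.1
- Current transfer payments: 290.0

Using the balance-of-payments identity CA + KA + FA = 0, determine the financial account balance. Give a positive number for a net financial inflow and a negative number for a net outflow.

Goods balance = 3651.6 - 2247.7 = 1403.9
Services balance = 815.6 - 1851.7 = -1036.1
Trade balance (goods + services) = 1403.9 + (-1036.1) = 367.8
Net primary income = 488.7 - 243.1 = 245.6
Net secondary income = 48.0 - 290.0 = -242.0
Current account = 367.8 + 245.6 + (-242.0) = 371.4
Financial account = -(371.4 + (-36.5)) = -334.9

-334.9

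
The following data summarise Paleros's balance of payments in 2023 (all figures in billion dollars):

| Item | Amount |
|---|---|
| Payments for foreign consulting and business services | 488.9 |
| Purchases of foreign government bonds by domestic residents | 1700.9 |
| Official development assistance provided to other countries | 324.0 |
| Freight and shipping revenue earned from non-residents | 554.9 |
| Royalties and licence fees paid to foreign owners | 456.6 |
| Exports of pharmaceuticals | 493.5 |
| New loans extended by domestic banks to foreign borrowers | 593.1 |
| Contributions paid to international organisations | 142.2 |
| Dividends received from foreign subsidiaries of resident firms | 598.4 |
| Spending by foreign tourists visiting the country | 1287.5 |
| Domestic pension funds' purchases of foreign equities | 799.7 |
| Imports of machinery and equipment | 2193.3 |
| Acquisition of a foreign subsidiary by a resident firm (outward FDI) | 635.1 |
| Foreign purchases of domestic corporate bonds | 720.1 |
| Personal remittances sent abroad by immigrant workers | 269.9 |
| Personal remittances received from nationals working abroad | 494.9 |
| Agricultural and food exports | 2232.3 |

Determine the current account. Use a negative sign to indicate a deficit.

Goods: -2193.3 + 2232.3 + 493.5 = 532.5
Services: 554.9 - 456.6 - 488.9 + 1287.5 = 896.9
Primary income: 598.4
Secondary income: -324.0 + 494.9 - 269.9 - 142.2 = -241.2
Current account = 532.5 + 896.9 + 598.4 + (-241.2) = 1786.6
(Excluded from the current account — financial account: purchases of foreign government bonds by domestic residents 1700.9, new loans extended by domestic banks to foreign borrowers 593.1, domestic pension funds' purchases of foreign equities 799.7, acquisition of a foreign subsidiary by a resident firm (outward FDI) 635.1, foreign purchases of domestic corporate bonds 720.1.)

1786.6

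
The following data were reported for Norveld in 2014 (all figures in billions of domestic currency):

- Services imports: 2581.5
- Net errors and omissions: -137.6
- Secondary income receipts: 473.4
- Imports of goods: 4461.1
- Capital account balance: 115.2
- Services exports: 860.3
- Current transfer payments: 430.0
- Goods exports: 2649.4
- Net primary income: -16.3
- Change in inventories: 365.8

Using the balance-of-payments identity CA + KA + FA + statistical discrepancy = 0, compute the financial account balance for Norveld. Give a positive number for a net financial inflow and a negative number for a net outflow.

Goods balance = 2649.4 - 4461.1 = -1811.7
Services balance = 860.3 - 2581.5 = -1721.2
Trade balance (goods + services) = -1811.7 + (-1721.2) = -3532.9
Net primary income = -16.3
Net secondary income = 473.4 - 430.0 = 43.4
Current account = -3532.9 + (-16.3) + 43.4 = -3505.8
Financial account = -(-3505.8 + 115.2 + (-137.6)) = 3528.2

3528.2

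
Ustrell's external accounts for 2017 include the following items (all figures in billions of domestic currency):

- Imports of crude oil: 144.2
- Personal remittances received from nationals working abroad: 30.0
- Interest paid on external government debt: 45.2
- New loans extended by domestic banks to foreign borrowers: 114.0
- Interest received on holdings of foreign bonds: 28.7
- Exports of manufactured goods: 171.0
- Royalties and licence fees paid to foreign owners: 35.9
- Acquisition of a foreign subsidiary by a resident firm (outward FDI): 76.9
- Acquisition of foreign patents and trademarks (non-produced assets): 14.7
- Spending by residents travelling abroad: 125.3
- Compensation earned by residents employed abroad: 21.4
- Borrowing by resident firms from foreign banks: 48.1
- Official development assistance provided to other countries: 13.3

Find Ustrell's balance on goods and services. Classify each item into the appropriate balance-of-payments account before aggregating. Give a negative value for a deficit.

Goods: -144.2 + 171.0 = 26.8
Services: -35.9 - 125.3 = -161.2
Trade balance = 26.8 + (-161.2) = -134.4
(Excluded from the trade balance — secondary income: personal remittances received from nationals working abroad 30.0, official development assistance provided to other countries 13.3; primary income: interest paid on external government debt 45.2, interest received on holdings of foreign bonds 28.7, compensation earned by residents employed abroad 21.4; financial account: new loans extended by domestic banks to foreign borrowers 114.0, acquisition of a foreign subsidiary by a resident firm (outward FDI) 76.9, borrowing by resident firms from foreign banks 48.1; capital account: acquisition of foreign patents and trademarks (non-produced assets) 14.7.)

-134.4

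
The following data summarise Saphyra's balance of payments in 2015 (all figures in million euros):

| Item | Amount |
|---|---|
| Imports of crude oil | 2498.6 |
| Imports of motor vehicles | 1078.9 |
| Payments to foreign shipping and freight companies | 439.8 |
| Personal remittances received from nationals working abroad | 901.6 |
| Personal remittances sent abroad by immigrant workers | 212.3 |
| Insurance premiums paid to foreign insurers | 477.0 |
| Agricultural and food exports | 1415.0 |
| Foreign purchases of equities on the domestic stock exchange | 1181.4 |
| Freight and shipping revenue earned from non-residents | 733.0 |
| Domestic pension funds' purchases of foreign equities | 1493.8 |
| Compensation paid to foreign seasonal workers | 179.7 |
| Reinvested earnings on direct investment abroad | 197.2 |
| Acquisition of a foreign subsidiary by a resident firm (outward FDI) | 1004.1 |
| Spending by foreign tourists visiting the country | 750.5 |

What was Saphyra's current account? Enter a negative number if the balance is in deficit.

-889.0

Goods: 1415.0 - 2498.6 - 1078.9 = -2162.5
Services: 750.5 - 477.0 + 733.0 - 439.8 = 566.7
Primary income: -179.7 + 197.2 = 17.5
Secondary income: 901.6 - 212.3 = 689.3
Current account = (-2162.5) + 566.7 + 17.5 + 689.3 = -889.0
(Excluded from the current account — financial account: foreign purchases of equities on the domestic stock exchange 1181.4, domestic pension funds' purchases of foreign equities 1493.8, acquisition of a foreign subsidiary by a resident firm (outward FDI) 1004.1.)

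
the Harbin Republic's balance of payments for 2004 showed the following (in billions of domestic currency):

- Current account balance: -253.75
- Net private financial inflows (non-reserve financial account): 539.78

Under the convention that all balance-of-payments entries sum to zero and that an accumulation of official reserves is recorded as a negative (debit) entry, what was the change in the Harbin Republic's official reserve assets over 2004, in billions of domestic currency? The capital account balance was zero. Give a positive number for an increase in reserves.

Official reserve transactions balance = -((-253.75) + 539.78) = -286.03
An accumulation of reserves is recorded as a debit (negative entry), so the change in the stock of reserves is the negative of that balance.
Change in official reserves = -(-286.03) = 286.03

286.03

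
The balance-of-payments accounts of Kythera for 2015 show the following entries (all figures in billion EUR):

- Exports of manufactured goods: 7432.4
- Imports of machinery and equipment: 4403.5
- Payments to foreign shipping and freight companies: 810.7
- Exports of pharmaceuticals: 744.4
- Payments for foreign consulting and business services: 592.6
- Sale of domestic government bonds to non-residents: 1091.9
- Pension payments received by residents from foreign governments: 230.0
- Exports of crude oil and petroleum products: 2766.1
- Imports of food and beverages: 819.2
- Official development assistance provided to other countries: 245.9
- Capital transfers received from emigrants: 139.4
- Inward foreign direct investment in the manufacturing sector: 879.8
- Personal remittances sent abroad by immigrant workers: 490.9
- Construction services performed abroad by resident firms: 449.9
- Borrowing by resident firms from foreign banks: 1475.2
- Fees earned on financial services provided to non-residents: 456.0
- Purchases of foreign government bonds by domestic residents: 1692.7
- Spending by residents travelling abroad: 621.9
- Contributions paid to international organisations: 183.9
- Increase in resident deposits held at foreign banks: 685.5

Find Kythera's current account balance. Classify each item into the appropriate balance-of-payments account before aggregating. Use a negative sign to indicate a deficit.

Goods: -819.2 + 2766.1 + 744.4 + 7432.4 - 4403.5 = 5720.2
Services: 456.0 + 449.9 - 810.7 - 621.9 - 592.6 = -1119.3
Secondary income: -183.9 - 490.9 - 245.9 + 230.0 = -690.7
Current account = 5720.2 + (-1119.3) + (-690.7) = 3910.2
(Excluded from the current account — financial account: sale of domestic government bonds to non-residents 1091.9, inward foreign direct investment in the manufacturing sector 879.8, borrowing by resident firms from foreign banks 1475.2, purchases of foreign government bonds by domestic residents 1692.7, increase in resident deposits held at foreign banks 685.5; capital account: capital transfers received from emigrants 139.4.)

3910.2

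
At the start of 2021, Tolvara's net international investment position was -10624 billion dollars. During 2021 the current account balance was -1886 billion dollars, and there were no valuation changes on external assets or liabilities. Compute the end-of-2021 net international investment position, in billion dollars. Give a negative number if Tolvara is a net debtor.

With no valuation effects, change in NIIP = current account = -1886
End-of-year NIIP = -10624 + (-1886) = -12510

-12510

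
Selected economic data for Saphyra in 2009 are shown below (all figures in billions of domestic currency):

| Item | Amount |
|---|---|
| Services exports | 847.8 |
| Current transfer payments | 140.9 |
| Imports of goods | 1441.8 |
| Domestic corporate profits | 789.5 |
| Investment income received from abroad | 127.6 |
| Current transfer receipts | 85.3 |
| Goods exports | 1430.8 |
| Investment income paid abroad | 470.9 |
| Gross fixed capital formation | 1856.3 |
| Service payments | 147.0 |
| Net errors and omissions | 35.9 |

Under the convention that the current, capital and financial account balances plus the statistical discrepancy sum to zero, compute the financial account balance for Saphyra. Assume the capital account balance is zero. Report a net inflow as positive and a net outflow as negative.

-326.8

Goods balance = 1430.8 - 1441.8 = -11.0
Services balance = 847.8 - 147.0 = 700.8
Trade balance (goods + services) = -11.0 + 700.8 = 689.8
Net primary income = 127.6 - 470.9 = -343.3
Net secondary income = 85.3 - 140.9 = -55.6
Current account = 689.8 + (-343.3) + (-55.6) = 290.9
Financial account = -(290.9 + 35.9) = -326.8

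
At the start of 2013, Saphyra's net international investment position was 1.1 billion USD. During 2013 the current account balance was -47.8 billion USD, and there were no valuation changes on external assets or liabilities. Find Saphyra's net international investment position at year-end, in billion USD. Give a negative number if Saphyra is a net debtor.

-46.7

With no valuation effects, change in NIIP = current account = -47.8
End-of-year NIIP = 1.1 + (-47.8) = -46.7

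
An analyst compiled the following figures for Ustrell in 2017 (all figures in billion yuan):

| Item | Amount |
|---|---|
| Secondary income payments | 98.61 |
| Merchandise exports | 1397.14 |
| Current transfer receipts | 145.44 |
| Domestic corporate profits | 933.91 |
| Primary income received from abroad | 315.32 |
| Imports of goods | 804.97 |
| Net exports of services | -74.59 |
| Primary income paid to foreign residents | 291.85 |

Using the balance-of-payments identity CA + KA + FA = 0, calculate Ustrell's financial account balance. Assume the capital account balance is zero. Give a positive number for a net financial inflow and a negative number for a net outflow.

-587.88

Goods balance = 1397.14 - 804.97 = 592.17
Services balance = -74.59
Trade balance (goods + services) = 592.17 + (-74.59) = 517.58
Net primary income = 315.32 - 291.85 = 23.47
Net secondary income = 145.44 - 98.61 = 46.83
Current account = 517.58 + 23.47 + 46.83 = 587.88
Financial account = -(587.88) = -587.88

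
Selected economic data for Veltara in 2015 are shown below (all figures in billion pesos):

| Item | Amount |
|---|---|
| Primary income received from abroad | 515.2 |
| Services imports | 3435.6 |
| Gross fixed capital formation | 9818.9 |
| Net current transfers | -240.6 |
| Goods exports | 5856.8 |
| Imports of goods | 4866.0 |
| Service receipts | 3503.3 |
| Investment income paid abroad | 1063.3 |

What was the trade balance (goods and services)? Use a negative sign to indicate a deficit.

1058.5

Goods balance = 5856.8 - 4866.0 = 990.8
Services balance = 3503.3 - 3435.6 = 67.7
Trade balance (goods + services) = 990.8 + 67.7 = 1058.5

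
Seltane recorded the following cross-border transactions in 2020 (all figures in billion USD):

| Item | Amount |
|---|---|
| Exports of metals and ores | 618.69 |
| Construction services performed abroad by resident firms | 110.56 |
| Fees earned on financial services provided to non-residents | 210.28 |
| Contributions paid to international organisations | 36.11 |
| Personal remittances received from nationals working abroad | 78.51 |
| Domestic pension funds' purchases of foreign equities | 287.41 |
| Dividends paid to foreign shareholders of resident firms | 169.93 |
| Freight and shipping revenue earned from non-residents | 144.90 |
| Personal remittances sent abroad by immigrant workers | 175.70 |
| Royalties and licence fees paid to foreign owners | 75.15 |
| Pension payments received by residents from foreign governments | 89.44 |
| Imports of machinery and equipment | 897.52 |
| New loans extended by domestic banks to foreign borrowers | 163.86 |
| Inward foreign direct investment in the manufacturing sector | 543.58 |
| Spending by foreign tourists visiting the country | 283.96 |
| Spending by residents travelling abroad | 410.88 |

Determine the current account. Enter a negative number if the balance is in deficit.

-228.95

Goods: -897.52 + 618.69 = -278.83
Services: 283.96 + 210.28 + 144.90 - 75.15 - 410.88 + 110.56 = 263.67
Primary income: -169.93
Secondary income: 89.44 - 175.70 - 36.11 + 78.51 = -43.86
Current account = (-278.83) + 263.67 + (-169.93) + (-43.86) = -228.95
(Excluded from the current account — financial account: domestic pension funds' purchases of foreign equities 287.41, new loans extended by domestic banks to foreign borrowers 163.86, inward foreign direct investment in the manufacturing sector 543.58.)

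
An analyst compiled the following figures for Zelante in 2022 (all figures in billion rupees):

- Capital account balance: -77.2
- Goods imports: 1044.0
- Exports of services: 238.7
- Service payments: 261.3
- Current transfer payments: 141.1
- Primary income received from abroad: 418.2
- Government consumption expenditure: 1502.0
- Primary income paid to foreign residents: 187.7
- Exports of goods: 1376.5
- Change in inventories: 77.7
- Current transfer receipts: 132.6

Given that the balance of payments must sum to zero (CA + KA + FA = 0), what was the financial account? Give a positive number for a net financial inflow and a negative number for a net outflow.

-454.7

Goods balance = 1376.5 - 1044.0 = 332.5
Services balance = 238.7 - 261.3 = -22.6
Trade balance (goods + services) = 332.5 + (-22.6) = 309.9
Net primary income = 418.2 - 187.7 = 230.5
Net secondary income = 132.6 - 141.1 = -8.5
Current account = 309.9 + 230.5 + (-8.5) = 531.9
Financial account = -(531.9 + (-77.2)) = -454.7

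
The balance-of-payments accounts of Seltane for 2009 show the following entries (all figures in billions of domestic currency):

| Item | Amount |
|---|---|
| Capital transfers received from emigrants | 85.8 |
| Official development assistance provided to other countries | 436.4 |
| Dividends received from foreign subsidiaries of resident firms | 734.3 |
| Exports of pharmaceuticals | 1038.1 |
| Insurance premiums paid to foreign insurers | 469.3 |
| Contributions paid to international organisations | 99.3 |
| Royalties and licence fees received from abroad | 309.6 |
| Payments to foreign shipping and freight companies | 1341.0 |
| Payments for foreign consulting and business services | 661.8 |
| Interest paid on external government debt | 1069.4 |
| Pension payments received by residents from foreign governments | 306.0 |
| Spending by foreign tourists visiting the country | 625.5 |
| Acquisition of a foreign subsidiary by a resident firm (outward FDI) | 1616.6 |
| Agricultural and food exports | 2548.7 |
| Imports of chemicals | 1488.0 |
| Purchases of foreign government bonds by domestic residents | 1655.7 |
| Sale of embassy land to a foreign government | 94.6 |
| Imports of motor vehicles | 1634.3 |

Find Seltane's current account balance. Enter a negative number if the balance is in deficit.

Goods: 1038.1 - 1634.3 + 2548.7 - 1488.0 = 464.5
Services: 309.6 - 469.3 - 1341.0 - 661.8 + 625.5 = -1537.0
Primary income: 734.3 - 1069.4 = -335.1
Secondary income: 306.0 - 436.4 - 99.3 = -229.7
Current account = 464.5 + (-1537.0) + (-335.1) + (-229.7) = -1637.3
(Excluded from the current account — capital account: capital transfers received from emigrants 85.8, sale of embassy land to a foreign government 94.6; financial account: acquisition of a foreign subsidiary by a resident firm (outward FDI) 1616.6, purchases of foreign government bonds by domestic residents 1655.7.)

-1637.3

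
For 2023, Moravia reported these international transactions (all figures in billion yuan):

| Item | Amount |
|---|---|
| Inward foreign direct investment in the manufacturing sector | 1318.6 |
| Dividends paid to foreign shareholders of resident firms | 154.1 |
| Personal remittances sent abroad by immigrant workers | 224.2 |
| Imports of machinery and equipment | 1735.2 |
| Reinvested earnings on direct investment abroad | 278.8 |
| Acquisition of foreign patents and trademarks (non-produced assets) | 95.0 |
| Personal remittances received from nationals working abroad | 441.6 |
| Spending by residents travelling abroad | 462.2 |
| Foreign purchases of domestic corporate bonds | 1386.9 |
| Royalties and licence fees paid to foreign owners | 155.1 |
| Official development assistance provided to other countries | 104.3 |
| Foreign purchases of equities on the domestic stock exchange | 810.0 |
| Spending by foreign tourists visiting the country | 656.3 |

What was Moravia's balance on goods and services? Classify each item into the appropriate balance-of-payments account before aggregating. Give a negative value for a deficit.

-1696.2

Goods: -1735.2
Services: 656.3 - 155.1 - 462.2 = 39.0
Trade balance = -1735.2 + 39.0 = -1696.2
(Excluded from the trade balance — financial account: inward foreign direct investment in the manufacturing sector 1318.6, foreign purchases of domestic corporate bonds 1386.9, foreign purchases of equities on the domestic stock exchange 810.0; primary income: dividends paid to foreign shareholders of resident firms 154.1, reinvested earnings on direct investment abroad 278.8; secondary income: personal remittances sent abroad by immigrant workers 224.2, personal remittances received from nationals working abroad 441.6, official development assistance provided to other countries 104.3; capital account: acquisition of foreign patents and trademarks (non-produced assets) 95.0.)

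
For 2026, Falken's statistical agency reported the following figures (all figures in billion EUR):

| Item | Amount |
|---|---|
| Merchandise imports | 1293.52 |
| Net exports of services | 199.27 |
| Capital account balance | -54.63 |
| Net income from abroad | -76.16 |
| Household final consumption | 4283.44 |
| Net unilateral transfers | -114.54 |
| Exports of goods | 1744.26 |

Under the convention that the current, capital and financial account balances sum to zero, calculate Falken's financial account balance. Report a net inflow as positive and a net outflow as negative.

-404.68

Goods balance = 1744.26 - 1293.52 = 450.74
Services balance = 199.27
Trade balance (goods + services) = 450.74 + 199.27 = 650.01
Net primary income = -76.16
Net secondary income = -114.54
Current account = 650.01 + (-76.16) + (-114.54) = 459.31
Financial account = -(459.31 + (-54.63)) = -404.68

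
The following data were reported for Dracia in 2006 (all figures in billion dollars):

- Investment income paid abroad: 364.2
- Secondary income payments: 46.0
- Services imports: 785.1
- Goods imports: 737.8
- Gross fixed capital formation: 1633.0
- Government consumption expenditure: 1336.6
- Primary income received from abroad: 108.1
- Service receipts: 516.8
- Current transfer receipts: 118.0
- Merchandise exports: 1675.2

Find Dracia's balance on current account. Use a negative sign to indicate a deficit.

Goods balance = 1675.2 - 737.8 = 937.4
Services balance = 516.8 - 785.1 = -268.3
Trade balance (goods + services) = 937.4 + (-268.3) = 669.1
Net primary income = 108.1 - 364.2 = -256.1
Net secondary income = 118.0 - 46.0 = 72.0
Current account = 669.1 + (-256.1) + 72.0 = 485.0

485.0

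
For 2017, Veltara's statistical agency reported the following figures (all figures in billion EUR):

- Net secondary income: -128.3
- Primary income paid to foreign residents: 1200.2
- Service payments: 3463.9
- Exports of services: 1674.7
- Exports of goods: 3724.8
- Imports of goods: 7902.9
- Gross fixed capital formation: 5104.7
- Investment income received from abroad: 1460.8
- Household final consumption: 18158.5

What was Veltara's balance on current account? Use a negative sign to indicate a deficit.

Goods balance = 3724.8 - 7902.9 = -4178.1
Services balance = 1674.7 - 3463.9 = -1789.2
Trade balance (goods + services) = -4178.1 + (-1789.2) = -5967.3
Net primary income = 1460.8 - 1200.2 = 260.6
Net secondary income = -128.3
Current account = -5967.3 + 260.6 + (-128.3) = -5835.0

-5835.0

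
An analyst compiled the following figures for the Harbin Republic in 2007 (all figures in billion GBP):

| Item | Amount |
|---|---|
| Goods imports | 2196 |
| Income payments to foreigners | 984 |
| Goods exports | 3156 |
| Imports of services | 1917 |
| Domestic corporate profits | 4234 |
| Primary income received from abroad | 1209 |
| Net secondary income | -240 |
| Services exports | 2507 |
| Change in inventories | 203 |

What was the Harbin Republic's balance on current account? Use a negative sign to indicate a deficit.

1535

Goods balance = 3156 - 2196 = 960
Services balance = 2507 - 1917 = 590
Trade balance (goods + services) = 960 + 590 = 1550
Net primary income = 1209 - 984 = 225
Net secondary income = -240
Current account = 1550 + 225 + (-240) = 1535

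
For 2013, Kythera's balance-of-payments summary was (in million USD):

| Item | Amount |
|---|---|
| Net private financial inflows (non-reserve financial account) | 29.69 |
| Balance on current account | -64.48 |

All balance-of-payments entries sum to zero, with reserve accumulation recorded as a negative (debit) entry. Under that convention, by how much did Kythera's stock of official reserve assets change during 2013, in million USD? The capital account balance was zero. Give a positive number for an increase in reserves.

Official reserve transactions balance = -((-64.48) + 29.69) = 34.79
An accumulation of reserves is recorded as a debit (negative entry), so the change in the stock of reserves is the negative of that balance.
Change in official reserves = -(34.79) = -34.79

-34.79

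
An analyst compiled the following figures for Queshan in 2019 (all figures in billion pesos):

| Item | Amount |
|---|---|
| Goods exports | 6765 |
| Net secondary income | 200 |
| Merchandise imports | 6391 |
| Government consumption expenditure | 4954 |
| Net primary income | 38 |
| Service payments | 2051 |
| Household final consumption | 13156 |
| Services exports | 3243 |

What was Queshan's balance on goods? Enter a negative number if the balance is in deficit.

374

Goods balance = 6765 - 6391 = 374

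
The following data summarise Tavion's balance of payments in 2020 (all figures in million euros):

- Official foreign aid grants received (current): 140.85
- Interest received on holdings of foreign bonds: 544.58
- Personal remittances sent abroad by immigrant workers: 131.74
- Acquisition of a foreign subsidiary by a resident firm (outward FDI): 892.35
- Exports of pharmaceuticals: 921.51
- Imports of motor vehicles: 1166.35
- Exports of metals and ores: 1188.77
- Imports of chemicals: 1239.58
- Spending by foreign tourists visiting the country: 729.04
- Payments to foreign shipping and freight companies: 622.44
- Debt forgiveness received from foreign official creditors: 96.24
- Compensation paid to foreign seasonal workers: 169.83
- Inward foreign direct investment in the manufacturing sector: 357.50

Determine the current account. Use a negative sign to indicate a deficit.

Goods: -1166.35 + 1188.77 - 1239.58 + 921.51 = -295.65
Services: 729.04 - 622.44 = 106.60
Primary income: -169.83 + 544.58 = 374.75
Secondary income: 140.85 - 131.74 = 9.11
Current account = (-295.65) + 106.60 + 374.75 + 9.11 = 194.81
(Excluded from the current account — financial account: acquisition of a foreign subsidiary by a resident firm (outward FDI) 892.35, inward foreign direct investment in the manufacturing sector 357.50; capital account: debt forgiveness received from foreign official creditors 96.24.)

194.81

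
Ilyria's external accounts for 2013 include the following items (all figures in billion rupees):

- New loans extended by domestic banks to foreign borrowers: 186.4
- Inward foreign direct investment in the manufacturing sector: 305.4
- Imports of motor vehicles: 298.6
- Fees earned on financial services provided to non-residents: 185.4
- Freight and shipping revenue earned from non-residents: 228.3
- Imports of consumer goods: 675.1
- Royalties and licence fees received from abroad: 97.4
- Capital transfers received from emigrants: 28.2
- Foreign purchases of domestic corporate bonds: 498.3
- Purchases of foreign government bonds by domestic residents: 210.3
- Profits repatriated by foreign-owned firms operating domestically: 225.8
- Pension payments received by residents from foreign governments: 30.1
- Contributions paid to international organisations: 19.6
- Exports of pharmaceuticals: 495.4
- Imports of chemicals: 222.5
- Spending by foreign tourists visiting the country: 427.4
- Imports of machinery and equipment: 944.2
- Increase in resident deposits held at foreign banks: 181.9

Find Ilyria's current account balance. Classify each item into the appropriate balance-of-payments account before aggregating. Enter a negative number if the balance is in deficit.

Goods: 495.4 - 675.1 - 222.5 - 298.6 - 944.2 = -1645.0
Services: 228.3 + 185.4 + 97.4 + 427.4 = 938.5
Primary income: -225.8
Secondary income: 30.1 - 19.6 = 10.5
Current account = (-1645.0) + 938.5 + (-225.8) + 10.5 = -921.8
(Excluded from the current account — financial account: new loans extended by domestic banks to foreign borrowers 186.4, inward foreign direct investment in the manufacturing sector 305.4, foreign purchases of domestic corporate bonds 498.3, purchases of foreign government bonds by domestic residents 210.3, increase in resident deposits held at foreign banks 181.9; capital account: capital transfers received from emigrants 28.2.)

-921.8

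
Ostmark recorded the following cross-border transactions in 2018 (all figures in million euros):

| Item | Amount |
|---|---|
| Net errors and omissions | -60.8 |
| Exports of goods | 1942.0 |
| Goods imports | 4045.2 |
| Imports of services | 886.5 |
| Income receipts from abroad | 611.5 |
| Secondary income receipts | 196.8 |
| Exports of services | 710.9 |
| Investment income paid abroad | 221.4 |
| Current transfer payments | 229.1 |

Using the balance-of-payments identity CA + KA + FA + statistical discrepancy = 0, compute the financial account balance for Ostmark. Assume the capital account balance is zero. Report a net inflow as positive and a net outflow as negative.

1981.8

Goods balance = 1942.0 - 4045.2 = -2103.2
Services balance = 710.9 - 886.5 = -175.6
Trade balance (goods + services) = -2103.2 + (-175.6) = -2278.8
Net primary income = 611.5 - 221.4 = 390.1
Net secondary income = 196.8 - 229.1 = -32.3
Current account = -2278.8 + 390.1 + (-32.3) = -1921.0
Financial account = -(-1921.0 + (-60.8)) = 1981.8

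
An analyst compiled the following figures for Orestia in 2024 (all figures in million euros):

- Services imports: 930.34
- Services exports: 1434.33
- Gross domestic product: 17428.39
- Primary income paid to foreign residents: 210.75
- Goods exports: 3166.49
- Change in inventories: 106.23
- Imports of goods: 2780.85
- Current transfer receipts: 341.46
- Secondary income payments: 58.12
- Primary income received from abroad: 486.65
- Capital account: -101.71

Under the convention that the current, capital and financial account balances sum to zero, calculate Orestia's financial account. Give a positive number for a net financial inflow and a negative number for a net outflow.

Goods balance = 3166.49 - 2780.85 = 385.64
Services balance = 1434.33 - 930.34 = 503.99
Trade balance (goods + services) = 385.64 + 503.99 = 889.63
Net primary income = 486.65 - 210.75 = 275.90
Net secondary income = 341.46 - 58.12 = 283.34
Current account = 889.63 + 275.90 + 283.34 = 1448.87
Financial account = -(1448.87 + (-101.71)) = -1347.16

-1347.16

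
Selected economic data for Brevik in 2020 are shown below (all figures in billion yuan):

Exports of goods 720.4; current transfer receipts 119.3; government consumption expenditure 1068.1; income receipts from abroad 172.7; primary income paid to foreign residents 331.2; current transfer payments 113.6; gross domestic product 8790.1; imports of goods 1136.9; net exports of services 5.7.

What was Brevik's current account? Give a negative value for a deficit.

Goods balance = 720.4 - 1136.9 = -416.5
Services balance = 5.7
Trade balance (goods + services) = -416.5 + 5.7 = -410.8
Net primary income = 172.7 - 331.2 = -158.5
Net secondary income = 119.3 - 113.6 = 5.7
Current account = -410.8 + (-158.5) + 5.7 = -563.6

-563.6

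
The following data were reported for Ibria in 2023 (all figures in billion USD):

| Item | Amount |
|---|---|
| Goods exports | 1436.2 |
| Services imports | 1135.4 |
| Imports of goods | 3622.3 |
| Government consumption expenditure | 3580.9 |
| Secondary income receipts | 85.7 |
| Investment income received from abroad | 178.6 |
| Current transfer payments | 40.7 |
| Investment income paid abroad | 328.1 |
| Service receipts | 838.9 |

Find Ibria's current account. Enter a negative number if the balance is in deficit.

-2587.1

Goods balance = 1436.2 - 3622.3 = -2186.1
Services balance = 838.9 - 1135.4 = -296.5
Trade balance (goods + services) = -2186.1 + (-296.5) = -2482.6
Net primary income = 178.6 - 328.1 = -149.5
Net secondary income = 85.7 - 40.7 = 45.0
Current account = -2482.6 + (-149.5) + 45.0 = -2587.1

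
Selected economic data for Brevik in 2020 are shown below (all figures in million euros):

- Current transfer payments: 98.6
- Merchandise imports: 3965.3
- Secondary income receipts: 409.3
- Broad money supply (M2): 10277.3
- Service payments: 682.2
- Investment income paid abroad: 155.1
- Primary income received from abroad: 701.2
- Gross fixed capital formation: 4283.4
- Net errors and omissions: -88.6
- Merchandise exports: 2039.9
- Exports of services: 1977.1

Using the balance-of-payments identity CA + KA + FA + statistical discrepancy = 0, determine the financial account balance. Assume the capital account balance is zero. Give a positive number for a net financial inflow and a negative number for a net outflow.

Goods balance = 2039.9 - 3965.3 = -1925.4
Services balance = 1977.1 - 682.2 = 1294.9
Trade balance (goods + services) = -1925.4 + 1294.9 = -630.5
Net primary income = 701.2 - 155.1 = 546.1
Net secondary income = 409.3 - 98.6 = 310.7
Current account = -630.5 + 546.1 + 310.7 = 226.3
Financial account = -(226.3 + (-88.6)) = -137.7

-137.7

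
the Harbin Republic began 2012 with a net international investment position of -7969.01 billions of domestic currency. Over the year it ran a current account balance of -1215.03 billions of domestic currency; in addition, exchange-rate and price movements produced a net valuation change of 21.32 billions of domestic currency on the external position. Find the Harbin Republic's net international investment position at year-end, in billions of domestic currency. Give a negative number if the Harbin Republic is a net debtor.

Change in NIIP = current account + net valuation change = -1215.03 + 21.32 = -1193.71
End-of-year NIIP = -7969.01 + (-1193.71) = -9162.72

-9162.72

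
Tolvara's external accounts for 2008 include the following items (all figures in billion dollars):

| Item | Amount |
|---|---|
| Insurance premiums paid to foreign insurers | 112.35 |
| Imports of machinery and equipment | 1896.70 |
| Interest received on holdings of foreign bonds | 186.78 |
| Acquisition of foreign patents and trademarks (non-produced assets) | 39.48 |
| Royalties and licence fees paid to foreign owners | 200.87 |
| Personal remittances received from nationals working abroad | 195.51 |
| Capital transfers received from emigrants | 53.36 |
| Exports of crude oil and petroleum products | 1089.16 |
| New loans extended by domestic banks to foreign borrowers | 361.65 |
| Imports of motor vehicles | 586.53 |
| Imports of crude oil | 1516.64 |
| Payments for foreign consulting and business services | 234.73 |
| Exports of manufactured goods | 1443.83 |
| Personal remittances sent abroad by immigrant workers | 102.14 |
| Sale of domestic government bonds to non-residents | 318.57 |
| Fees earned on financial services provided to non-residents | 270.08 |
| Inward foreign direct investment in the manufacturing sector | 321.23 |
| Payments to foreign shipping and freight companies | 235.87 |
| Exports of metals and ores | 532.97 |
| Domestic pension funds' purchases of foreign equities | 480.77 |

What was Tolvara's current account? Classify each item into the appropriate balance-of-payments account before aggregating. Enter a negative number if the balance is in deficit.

Goods: -586.53 - 1896.70 - 1516.64 + 1443.83 + 1089.16 + 532.97 = -933.91
Services: -235.87 - 112.35 - 200.87 + 270.08 - 234.73 = -513.74
Primary income: 186.78
Secondary income: 195.51 - 102.14 = 93.37
Current account = (-933.91) + (-513.74) + 186.78 + 93.37 = -1167.50
(Excluded from the current account — capital account: acquisition of foreign patents and trademarks (non-produced assets) 39.48, capital transfers received from emigrants 53.36; financial account: new loans extended by domestic banks to foreign borrowers 361.65, sale of domestic government bonds to non-residents 318.57, inward foreign direct investment in the manufacturing sector 321.23, domestic pension funds' purchases of foreign equities 480.77.)

-1167.50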